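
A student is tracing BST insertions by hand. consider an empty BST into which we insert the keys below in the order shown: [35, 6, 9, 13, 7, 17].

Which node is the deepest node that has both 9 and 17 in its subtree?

9

Insert 35: tree is empty, so 35 becomes the root.
Insert 6: 6 < 35 → go left. Place as left child of 35.
Insert 9: 9 < 35 → go left; 9 > 6 → go right. Place as right child of 6.
Insert 13: 13 < 35 → go left; 13 > 6 → go right; 13 > 9 → go right. Place as right child of 9.
Insert 7: 7 < 35 → go left; 7 > 6 → go right; 7 < 9 → go left. Place as left child of 9.
Insert 17: 17 < 35 → go left; 17 > 6 → go right; 17 > 9 → go right; 17 > 13 → go right. Place as right child of 13.

Path to 9: 35 → 6 → 9
Path to 17: 35 → 6 → 9 → 13 → 17
9 lies on both paths and is an ancestor of the other node.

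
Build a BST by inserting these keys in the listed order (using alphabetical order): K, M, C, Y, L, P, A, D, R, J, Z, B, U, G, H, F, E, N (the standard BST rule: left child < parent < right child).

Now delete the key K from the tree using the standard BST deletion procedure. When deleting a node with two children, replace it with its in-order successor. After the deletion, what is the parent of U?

Resulting structure (node: left, right):
  K: L=C, R=M
  M: L=L, R=Y
  C: L=A, R=D
  Y: L=P, R=Z
  L: L=–, R=–
  P: L=N, R=R
  A: L=–, R=B
  D: L=–, R=J
  R: L=–, R=U
  J: L=G, R=–
  Z: L=–, R=–
  B: L=–, R=–
  U: L=–, R=–
  G: L=F, R=H
  H: L=–, R=–
  F: L=E, R=–
  E: L=–, R=–
  N: L=–, R=–

Delete K (two children — replace with in-order successor).
After deletion, U's parent is R.

R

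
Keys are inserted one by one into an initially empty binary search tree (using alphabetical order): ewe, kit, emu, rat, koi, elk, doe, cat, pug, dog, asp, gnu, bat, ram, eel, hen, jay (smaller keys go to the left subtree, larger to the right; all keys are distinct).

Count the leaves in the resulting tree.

ewe: root
kit: right child of ewe (depth 1)
emu: left child of ewe (depth 1)
rat: right child of kit (depth 2)
koi: left child of rat (depth 3)
elk: left child of emu (depth 2)
doe: left child of elk (depth 3)
cat: left child of doe (depth 4)
pug: right child of koi (depth 4)
dog: right child of doe (depth 4)
asp: left child of cat (depth 5)
gnu: left child of kit (depth 2)
bat: right child of asp (depth 6)
ram: right child of pug (depth 5)
eel: right child of dog (depth 5)
hen: right child of gnu (depth 3)
jay: right child of hen (depth 4)

Leaves: bat, eel, jay, ram — 4 in total.

4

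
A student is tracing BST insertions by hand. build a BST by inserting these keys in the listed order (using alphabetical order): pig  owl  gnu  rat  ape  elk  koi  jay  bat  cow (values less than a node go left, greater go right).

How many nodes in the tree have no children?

3

pig: root
owl: left child of pig (depth 1)
gnu: left child of owl (depth 2)
rat: right child of pig (depth 1)
ape: left child of gnu (depth 3)
elk: right child of ape (depth 4)
koi: right child of gnu (depth 3)
jay: left child of koi (depth 4)
bat: left child of elk (depth 5)
cow: right child of bat (depth 6)

Leaves: cow, jay, rat — 3 in total.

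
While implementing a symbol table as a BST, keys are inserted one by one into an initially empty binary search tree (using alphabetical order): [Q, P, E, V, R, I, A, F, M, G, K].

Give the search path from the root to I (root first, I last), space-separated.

Q P E I

Insert Q: tree is empty, so Q becomes the root.
Insert P: P < Q → go left. Place as left child of Q.
Insert E: E < Q → go left; E < P → go left. Place as left child of P.
Insert V: V > Q → go right. Place as right child of Q.
Insert R: R > Q → go right; R < V → go left. Place as left child of V.
Insert I: I < Q → go left; I < P → go left; I > E → go right. Place as right child of E.
Insert A: A < Q → go left; A < P → go left; A < E → go left. Place as left child of E.
Insert F: F < Q → go left; F < P → go left; F > E → go right; F < I → go left. Place as left child of I.
Insert M: M < Q → go left; M < P → go left; M > E → go right; M > I → go right. Place as right child of I.
Insert G: G < Q → go left; G < P → go left; G > E → go right; G < I → go left; G > F → go right. Place as right child of F.
Insert K: K < Q → go left; K < P → go left; K > E → go right; K > I → go right; K < M → go left. Place as left child of M.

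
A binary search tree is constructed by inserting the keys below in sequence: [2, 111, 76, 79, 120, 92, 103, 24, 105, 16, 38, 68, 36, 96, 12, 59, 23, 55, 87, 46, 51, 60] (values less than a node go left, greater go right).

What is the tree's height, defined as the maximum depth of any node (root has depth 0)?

Insert 2: tree is empty, so 2 becomes the root.
Insert 111: 111 > 2 → go right. Place as right child of 2.
Insert 76: 76 > 2 → go right; 76 < 111 → go left. Place as left child of 111.
Insert 79: 79 > 2 → go right; 79 < 111 → go left; 79 > 76 → go right. Place as right child of 76.
Insert 120: 120 > 2 → go right; 120 > 111 → go right. Place as right child of 111.
Insert 92: 92 > 2 → go right; 92 < 111 → go left; 92 > 76 → go right; 92 > 79 → go right. Place as right child of 79.
Insert 103: 103 > 2 → go right; 103 < 111 → go left; 103 > 76 → go right; 103 > 79 → go right; 103 > 92 → go right. Place as right child of 92.
Insert 24: 24 > 2 → go right; 24 < 111 → go left; 24 < 76 → go left. Place as left child of 76.
Insert 105: 105 > 2 → go right; 105 < 111 → go left; 105 > 76 → go right; 105 > 79 → go right; 105 > 92 → go right; 105 > 103 → go right. Place as right child of 103.
Insert 16: 16 > 2 → go right; 16 < 111 → go left; 16 < 76 → go left; 16 < 24 → go left. Place as left child of 24.
Insert 38: 38 > 2 → go right; 38 < 111 → go left; 38 < 76 → go left; 38 > 24 → go right. Place as right child of 24.
Insert 68: 68 > 2 → go right; 68 < 111 → go left; 68 < 76 → go left; 68 > 24 → go right; 68 > 38 → go right. Place as right child of 38.
Insert 36: 36 > 2 → go right; 36 < 111 → go left; 36 < 76 → go left; 36 > 24 → go right; 36 < 38 → go left. Place as left child of 38.
Insert 96: 96 > 2 → go right; 96 < 111 → go left; 96 > 76 → go right; 96 > 79 → go right; 96 > 92 → go right; 96 < 103 → go left. Place as left child of 103.
Insert 12: 12 > 2 → go right; 12 < 111 → go left; 12 < 76 → go left; 12 < 24 → go left; 12 < 16 → go left. Place as left child of 16.
Insert 59: 59 > 2 → go right; 59 < 111 → go left; 59 < 76 → go left; 59 > 24 → go right; 59 > 38 → go right; 59 < 68 → go left. Place as left child of 68.
Insert 23: 23 > 2 → go right; 23 < 111 → go left; 23 < 76 → go left; 23 < 24 → go left; 23 > 16 → go right. Place as right child of 16.
Insert 55: 55 > 2 → go right; 55 < 111 → go left; 55 < 76 → go left; 55 > 24 → go right; 55 > 38 → go right; 55 < 68 → go left; 55 < 59 → go left. Place as left child of 59.
Insert 87: 87 > 2 → go right; 87 < 111 → go left; 87 > 76 → go right; 87 > 79 → go right; 87 < 92 → go left. Place as left child of 92.
Insert 46: 46 > 2 → go right; 46 < 111 → go left; 46 < 76 → go left; 46 > 24 → go right; 46 > 38 → go right; 46 < 68 → go left; 46 < 59 → go left; 46 < 55 → go left. Place as left child of 55.
Insert 51: 51 > 2 → go right; 51 < 111 → go left; 51 < 76 → go left; 51 > 24 → go right; 51 > 38 → go right; 51 < 68 → go left; 51 < 59 → go left; 51 < 55 → go left; 51 > 46 → go right. Place as right child of 46.
Insert 60: 60 > 2 → go right; 60 < 111 → go left; 60 < 76 → go left; 60 > 24 → go right; 60 > 38 → go right; 60 < 68 → go left; 60 > 59 → go right. Place as right child of 59.

The deepest node is 51 at depth 9.

9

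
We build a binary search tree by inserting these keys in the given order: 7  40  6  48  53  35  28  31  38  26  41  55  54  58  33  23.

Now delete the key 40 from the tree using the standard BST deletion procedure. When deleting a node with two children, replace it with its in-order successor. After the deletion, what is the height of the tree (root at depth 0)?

Resulting structure (node: left, right):
  7: L=6, R=40
  40: L=35, R=48
  6: L=–, R=–
  48: L=41, R=53
  53: L=–, R=55
  35: L=28, R=38
  28: L=26, R=31
  31: L=–, R=33
  38: L=–, R=–
  26: L=23, R=–
  41: L=–, R=–
  55: L=54, R=58
  54: L=–, R=–
  58: L=–, R=–
  33: L=–, R=–
  23: L=–, R=–

Delete 40 (two children — replace with in-order successor).
After deletion, deepest node is 54 at depth 5.

5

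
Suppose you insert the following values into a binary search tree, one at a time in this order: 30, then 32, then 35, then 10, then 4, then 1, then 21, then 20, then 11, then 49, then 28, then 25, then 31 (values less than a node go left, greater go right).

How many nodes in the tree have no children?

30: root
32: right child of 30 (depth 1)
35: right child of 32 (depth 2)
10: left child of 30 (depth 1)
4: left child of 10 (depth 2)
1: left child of 4 (depth 3)
21: right child of 10 (depth 2)
20: left child of 21 (depth 3)
11: left child of 20 (depth 4)
49: right child of 35 (depth 3)
28: right child of 21 (depth 3)
25: left child of 28 (depth 4)
31: left child of 32 (depth 2)

Leaves: 1, 11, 25, 31, 49 — 5 in total.

5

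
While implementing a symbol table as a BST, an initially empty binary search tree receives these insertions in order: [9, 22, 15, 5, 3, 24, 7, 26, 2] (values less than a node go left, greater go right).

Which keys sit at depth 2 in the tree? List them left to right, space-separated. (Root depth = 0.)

3 7 15 24

Insert 9: tree is empty, so 9 becomes the root.
Insert 22: 22 > 9 → go right. Place as right child of 9.
Insert 15: 15 > 9 → go right; 15 < 22 → go left. Place as left child of 22.
Insert 5: 5 < 9 → go left. Place as left child of 9.
Insert 3: 3 < 9 → go left; 3 < 5 → go left. Place as left child of 5.
Insert 24: 24 > 9 → go right; 24 > 22 → go right. Place as right child of 22.
Insert 7: 7 < 9 → go left; 7 > 5 → go right. Place as right child of 5.
Insert 26: 26 > 9 → go right; 26 > 22 → go right; 26 > 24 → go right. Place as right child of 24.
Insert 2: 2 < 9 → go left; 2 < 5 → go left; 2 < 3 → go left. Place as left child of 3.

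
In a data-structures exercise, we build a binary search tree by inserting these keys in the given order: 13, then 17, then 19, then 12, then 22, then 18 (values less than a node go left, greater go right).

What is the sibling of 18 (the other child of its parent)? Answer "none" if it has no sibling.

13: root
17: right child of 13 (depth 1)
19: right child of 17 (depth 2)
12: left child of 13 (depth 1)
22: right child of 19 (depth 3)
18: left child of 19 (depth 3)

18's parent is 19; the other child of 19 is 22.

22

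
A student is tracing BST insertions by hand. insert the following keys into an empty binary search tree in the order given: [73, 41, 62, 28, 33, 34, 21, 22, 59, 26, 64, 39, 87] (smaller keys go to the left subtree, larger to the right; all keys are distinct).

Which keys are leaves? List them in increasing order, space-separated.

Insert 73: tree is empty, so 73 becomes the root.
Insert 41: 41 < 73 → go left. Place as left child of 73.
Insert 62: 62 < 73 → go left; 62 > 41 → go right. Place as right child of 41.
Insert 28: 28 < 73 → go left; 28 < 41 → go left. Place as left child of 41.
Insert 33: 33 < 73 → go left; 33 < 41 → go left; 33 > 28 → go right. Place as right child of 28.
Insert 34: 34 < 73 → go left; 34 < 41 → go left; 34 > 28 → go right; 34 > 33 → go right. Place as right child of 33.
Insert 21: 21 < 73 → go left; 21 < 41 → go left; 21 < 28 → go left. Place as left child of 28.
Insert 22: 22 < 73 → go left; 22 < 41 → go left; 22 < 28 → go left; 22 > 21 → go right. Place as right child of 21.
Insert 59: 59 < 73 → go left; 59 > 41 → go right; 59 < 62 → go left. Place as left child of 62.
Insert 26: 26 < 73 → go left; 26 < 41 → go left; 26 < 28 → go left; 26 > 21 → go right; 26 > 22 → go right. Place as right child of 22.
Insert 64: 64 < 73 → go left; 64 > 41 → go right; 64 > 62 → go right. Place as right child of 62.
Insert 39: 39 < 73 → go left; 39 < 41 → go left; 39 > 28 → go right; 39 > 33 → go right; 39 > 34 → go right. Place as right child of 34.
Insert 87: 87 > 73 → go right. Place as right child of 73.

26 39 59 64 87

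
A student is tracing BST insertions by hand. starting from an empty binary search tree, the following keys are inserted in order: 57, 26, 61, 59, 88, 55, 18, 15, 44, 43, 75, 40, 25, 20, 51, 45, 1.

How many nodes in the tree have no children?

6

57: root
26: left child of 57 (depth 1)
61: right child of 57 (depth 1)
59: left child of 61 (depth 2)
88: right child of 61 (depth 2)
55: right child of 26 (depth 2)
18: left child of 26 (depth 2)
15: left child of 18 (depth 3)
44: left child of 55 (depth 3)
43: left child of 44 (depth 4)
75: left child of 88 (depth 3)
40: left child of 43 (depth 5)
25: right child of 18 (depth 3)
20: left child of 25 (depth 4)
51: right child of 44 (depth 4)
45: left child of 51 (depth 5)
1: left child of 15 (depth 4)

Leaves: 1, 20, 40, 45, 59, 75 — 6 in total.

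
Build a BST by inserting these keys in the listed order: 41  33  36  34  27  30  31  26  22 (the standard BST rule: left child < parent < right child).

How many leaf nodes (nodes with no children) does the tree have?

3

41: root
33: left child of 41 (depth 1)
36: right child of 33 (depth 2)
34: left child of 36 (depth 3)
27: left child of 33 (depth 2)
30: right child of 27 (depth 3)
31: right child of 30 (depth 4)
26: left child of 27 (depth 3)
22: left child of 26 (depth 4)

Leaves: 22, 31, 34 — 3 in total.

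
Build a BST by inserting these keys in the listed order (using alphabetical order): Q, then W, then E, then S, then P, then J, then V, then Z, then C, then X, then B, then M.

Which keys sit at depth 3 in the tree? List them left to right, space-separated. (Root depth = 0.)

B J V X

Insert Q: tree is empty, so Q becomes the root.
Insert W: W > Q → go right. Place as right child of Q.
Insert E: E < Q → go left. Place as left child of Q.
Insert S: S > Q → go right; S < W → go left. Place as left child of W.
Insert P: P < Q → go left; P > E → go right. Place as right child of E.
Insert J: J < Q → go left; J > E → go right; J < P → go left. Place as left child of P.
Insert V: V > Q → go right; V < W → go left; V > S → go right. Place as right child of S.
Insert Z: Z > Q → go right; Z > W → go right. Place as right child of W.
Insert C: C < Q → go left; C < E → go left. Place as left child of E.
Insert X: X > Q → go right; X > W → go right; X < Z → go left. Place as left child of Z.
Insert B: B < Q → go left; B < E → go left; B < C → go left. Place as left child of C.
Insert M: M < Q → go left; M > E → go right; M < P → go left; M > J → go right. Place as right child of J.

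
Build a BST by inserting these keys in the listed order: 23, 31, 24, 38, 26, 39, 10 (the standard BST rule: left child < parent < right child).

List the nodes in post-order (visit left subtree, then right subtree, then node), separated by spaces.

10 26 24 39 38 31 23

Resulting structure (node: left, right):
  23: L=10, R=31
  31: L=24, R=38
  24: L=–, R=26
  38: L=–, R=39
  26: L=–, R=–
  39: L=–, R=–
  10: L=–, R=–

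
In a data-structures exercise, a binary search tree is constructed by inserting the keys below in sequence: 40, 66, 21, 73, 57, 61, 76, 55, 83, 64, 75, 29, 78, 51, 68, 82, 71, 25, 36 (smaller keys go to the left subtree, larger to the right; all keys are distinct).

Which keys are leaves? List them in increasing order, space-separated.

40: root
66: right child of 40 (depth 1)
21: left child of 40 (depth 1)
73: right child of 66 (depth 2)
57: left child of 66 (depth 2)
61: right child of 57 (depth 3)
76: right child of 73 (depth 3)
55: left child of 57 (depth 3)
83: right child of 76 (depth 4)
64: right child of 61 (depth 4)
75: left child of 76 (depth 4)
29: right child of 21 (depth 2)
78: left child of 83 (depth 5)
51: left child of 55 (depth 4)
68: left child of 73 (depth 3)
82: right child of 78 (depth 6)
71: right child of 68 (depth 4)
25: left child of 29 (depth 3)
36: right child of 29 (depth 3)

25 36 51 64 71 75 82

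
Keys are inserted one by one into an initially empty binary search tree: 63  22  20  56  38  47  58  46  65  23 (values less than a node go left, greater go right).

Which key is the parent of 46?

Insert 63: tree is empty, so 63 becomes the root.
Insert 22: 22 < 63 → go left. Place as left child of 63.
Insert 20: 20 < 63 → go left; 20 < 22 → go left. Place as left child of 22.
Insert 56: 56 < 63 → go left; 56 > 22 → go right. Place as right child of 22.
Insert 38: 38 < 63 → go left; 38 > 22 → go right; 38 < 56 → go left. Place as left child of 56.
Insert 47: 47 < 63 → go left; 47 > 22 → go right; 47 < 56 → go left; 47 > 38 → go right. Place as right child of 38.
Insert 58: 58 < 63 → go left; 58 > 22 → go right; 58 > 56 → go right. Place as right child of 56.
Insert 46: 46 < 63 → go left; 46 > 22 → go right; 46 < 56 → go left; 46 > 38 → go right; 46 < 47 → go left. Place as left child of 47.
Insert 65: 65 > 63 → go right. Place as right child of 63.
Insert 23: 23 < 63 → go left; 23 > 22 → go right; 23 < 56 → go left; 23 < 38 → go left. Place as left child of 38.

47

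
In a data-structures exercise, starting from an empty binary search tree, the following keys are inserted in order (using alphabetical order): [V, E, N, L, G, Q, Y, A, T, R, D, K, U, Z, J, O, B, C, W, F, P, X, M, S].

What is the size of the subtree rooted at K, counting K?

2

Resulting structure (node: left, right):
  V: L=E, R=Y
  E: L=A, R=N
  N: L=L, R=Q
  L: L=G, R=M
  G: L=F, R=K
  Q: L=O, R=T
  Y: L=W, R=Z
  A: L=–, R=D
  T: L=R, R=U
  R: L=–, R=S
  D: L=B, R=–
  K: L=J, R=–
  U: L=–, R=–
  Z: L=–, R=–
  J: L=–, R=–
  O: L=–, R=P
  B: L=–, R=C
  C: L=–, R=–
  W: L=–, R=X
  F: L=–, R=–
  P: L=–, R=–
  X: L=–, R=–
  M: L=–, R=–
  S: L=–, R=–

Subtree rooted at K contains: K, J — 2 nodes.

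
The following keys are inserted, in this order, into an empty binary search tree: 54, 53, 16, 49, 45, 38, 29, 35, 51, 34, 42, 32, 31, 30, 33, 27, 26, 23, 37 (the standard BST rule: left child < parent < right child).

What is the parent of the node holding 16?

Resulting structure (node: left, right):
  54: L=53, R=–
  53: L=16, R=–
  16: L=–, R=49
  49: L=45, R=51
  45: L=38, R=–
  38: L=29, R=42
  29: L=27, R=35
  35: L=34, R=37
  51: L=–, R=–
  34: L=32, R=–
  42: L=–, R=–
  32: L=31, R=33
  31: L=30, R=–
  30: L=–, R=–
  33: L=–, R=–
  27: L=26, R=–
  26: L=23, R=–
  23: L=–, R=–
  37: L=–, R=–

53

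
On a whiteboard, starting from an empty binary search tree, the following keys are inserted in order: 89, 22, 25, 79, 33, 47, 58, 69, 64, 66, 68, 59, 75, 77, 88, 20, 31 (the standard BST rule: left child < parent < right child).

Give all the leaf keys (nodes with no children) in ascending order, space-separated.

Insert 89: tree is empty, so 89 becomes the root.
Insert 22: 22 < 89 → go left. Place as left child of 89.
Insert 25: 25 < 89 → go left; 25 > 22 → go right. Place as right child of 22.
Insert 79: 79 < 89 → go left; 79 > 22 → go right; 79 > 25 → go right. Place as right child of 25.
Insert 33: 33 < 89 → go left; 33 > 22 → go right; 33 > 25 → go right; 33 < 79 → go left. Place as left child of 79.
Insert 47: 47 < 89 → go left; 47 > 22 → go right; 47 > 25 → go right; 47 < 79 → go left; 47 > 33 → go right. Place as right child of 33.
Insert 58: 58 < 89 → go left; 58 > 22 → go right; 58 > 25 → go right; 58 < 79 → go left; 58 > 33 → go right; 58 > 47 → go right. Place as right child of 47.
Insert 69: 69 < 89 → go left; 69 > 22 → go right; 69 > 25 → go right; 69 < 79 → go left; 69 > 33 → go right; 69 > 47 → go right; 69 > 58 → go right. Place as right child of 58.
Insert 64: 64 < 89 → go left; 64 > 22 → go right; 64 > 25 → go right; 64 < 79 → go left; 64 > 33 → go right; 64 > 47 → go right; 64 > 58 → go right; 64 < 69 → go left. Place as left child of 69.
Insert 66: 66 < 89 → go left; 66 > 22 → go right; 66 > 25 → go right; 66 < 79 → go left; 66 > 33 → go right; 66 > 47 → go right; 66 > 58 → go right; 66 < 69 → go left; 66 > 64 → go right. Place as right child of 64.
Insert 68: 68 < 89 → go left; 68 > 22 → go right; 68 > 25 → go right; 68 < 79 → go left; 68 > 33 → go right; 68 > 47 → go right; 68 > 58 → go right; 68 < 69 → go left; 68 > 64 → go right; 68 > 66 → go right. Place as right child of 66.
Insert 59: 59 < 89 → go left; 59 > 22 → go right; 59 > 25 → go right; 59 < 79 → go left; 59 > 33 → go right; 59 > 47 → go right; 59 > 58 → go right; 59 < 69 → go left; 59 < 64 → go left. Place as left child of 64.
Insert 75: 75 < 89 → go left; 75 > 22 → go right; 75 > 25 → go right; 75 < 79 → go left; 75 > 33 → go right; 75 > 47 → go right; 75 > 58 → go right; 75 > 69 → go right. Place as right child of 69.
Insert 77: 77 < 89 → go left; 77 > 22 → go right; 77 > 25 → go right; 77 < 79 → go left; 77 > 33 → go right; 77 > 47 → go right; 77 > 58 → go right; 77 > 69 → go right; 77 > 75 → go right. Place as right child of 75.
Insert 88: 88 < 89 → go left; 88 > 22 → go right; 88 > 25 → go right; 88 > 79 → go right. Place as right child of 79.
Insert 20: 20 < 89 → go left; 20 < 22 → go left. Place as left child of 22.
Insert 31: 31 < 89 → go left; 31 > 22 → go right; 31 > 25 → go right; 31 < 79 → go left; 31 < 33 → go left. Place as left child of 33.

20 31 59 68 77 88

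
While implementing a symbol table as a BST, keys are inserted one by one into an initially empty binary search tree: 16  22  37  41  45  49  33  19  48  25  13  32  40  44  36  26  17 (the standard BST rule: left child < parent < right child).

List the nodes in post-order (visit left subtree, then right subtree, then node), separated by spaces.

13 17 19 26 32 25 36 33 40 44 48 49 45 41 37 22 16

Resulting structure (node: left, right):
  16: L=13, R=22
  22: L=19, R=37
  37: L=33, R=41
  41: L=40, R=45
  45: L=44, R=49
  49: L=48, R=–
  33: L=25, R=36
  19: L=17, R=–
  48: L=–, R=–
  25: L=–, R=32
  13: L=–, R=–
  32: L=26, R=–
  40: L=–, R=–
  44: L=–, R=–
  36: L=–, R=–
  26: L=–, R=–
  17: L=–, R=–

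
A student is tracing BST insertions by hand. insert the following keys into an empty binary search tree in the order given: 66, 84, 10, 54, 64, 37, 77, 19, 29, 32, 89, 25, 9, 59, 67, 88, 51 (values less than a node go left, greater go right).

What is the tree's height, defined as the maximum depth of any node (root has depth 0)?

66: root
84: right child of 66 (depth 1)
10: left child of 66 (depth 1)
54: right child of 10 (depth 2)
64: right child of 54 (depth 3)
37: left child of 54 (depth 3)
77: left child of 84 (depth 2)
19: left child of 37 (depth 4)
29: right child of 19 (depth 5)
32: right child of 29 (depth 6)
89: right child of 84 (depth 2)
25: left child of 29 (depth 6)
9: left child of 10 (depth 2)
59: left child of 64 (depth 4)
67: left child of 77 (depth 3)
88: left child of 89 (depth 3)
51: right child of 37 (depth 4)

The deepest node is 32 at depth 6.

6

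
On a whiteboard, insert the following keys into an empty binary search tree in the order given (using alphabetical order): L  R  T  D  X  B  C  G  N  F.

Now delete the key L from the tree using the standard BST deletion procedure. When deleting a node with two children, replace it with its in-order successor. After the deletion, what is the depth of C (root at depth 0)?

L: root
R: right child of L (depth 1)
T: right child of R (depth 2)
D: left child of L (depth 1)
X: right child of T (depth 3)
B: left child of D (depth 2)
C: right child of B (depth 3)
G: right child of D (depth 2)
N: left child of R (depth 2)
F: left child of G (depth 3)

Delete L (two children — replace with in-order successor).
After deletion, path to C: N → D → B → C.

3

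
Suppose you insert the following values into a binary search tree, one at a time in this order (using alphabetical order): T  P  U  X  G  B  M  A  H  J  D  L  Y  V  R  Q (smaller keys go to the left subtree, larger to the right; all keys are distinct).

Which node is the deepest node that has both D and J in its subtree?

G

Resulting structure (node: left, right):
  T: L=P, R=U
  P: L=G, R=R
  U: L=–, R=X
  X: L=V, R=Y
  G: L=B, R=M
  B: L=A, R=D
  M: L=H, R=–
  A: L=–, R=–
  H: L=–, R=J
  J: L=–, R=L
  D: L=–, R=–
  L: L=–, R=–
  Y: L=–, R=–
  V: L=–, R=–
  R: L=Q, R=–
  Q: L=–, R=–

Path to D: T → P → G → B → D
Path to J: T → P → G → M → H → J
The paths share a prefix ending at G, then split left and right.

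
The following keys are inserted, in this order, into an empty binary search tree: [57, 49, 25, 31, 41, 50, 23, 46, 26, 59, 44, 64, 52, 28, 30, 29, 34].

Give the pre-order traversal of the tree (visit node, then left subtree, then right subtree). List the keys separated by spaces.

57: root
49: left child of 57 (depth 1)
25: left child of 49 (depth 2)
31: right child of 25 (depth 3)
41: right child of 31 (depth 4)
50: right child of 49 (depth 2)
23: left child of 25 (depth 3)
46: right child of 41 (depth 5)
26: left child of 31 (depth 4)
59: right child of 57 (depth 1)
44: left child of 46 (depth 6)
64: right child of 59 (depth 2)
52: right child of 50 (depth 3)
28: right child of 26 (depth 5)
30: right child of 28 (depth 6)
29: left child of 30 (depth 7)
34: left child of 41 (depth 5)

57 49 25 23 31 26 28 30 29 41 34 46 44 50 52 59 64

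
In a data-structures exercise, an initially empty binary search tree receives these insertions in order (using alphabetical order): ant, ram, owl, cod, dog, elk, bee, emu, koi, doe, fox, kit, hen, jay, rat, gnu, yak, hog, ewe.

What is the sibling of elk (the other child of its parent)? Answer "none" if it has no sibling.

doe

ant: root
ram: right child of ant (depth 1)
owl: left child of ram (depth 2)
cod: left child of owl (depth 3)
dog: right child of cod (depth 4)
elk: right child of dog (depth 5)
bee: left child of cod (depth 4)
emu: right child of elk (depth 6)
koi: right child of emu (depth 7)
doe: left child of dog (depth 5)
fox: left child of koi (depth 8)
kit: right child of fox (depth 9)
hen: left child of kit (depth 10)
jay: right child of hen (depth 11)
rat: right child of ram (depth 2)
gnu: left child of hen (depth 11)
yak: right child of rat (depth 3)
hog: left child of jay (depth 12)
ewe: left child of fox (depth 9)

elk's parent is dog; the other child of dog is doe.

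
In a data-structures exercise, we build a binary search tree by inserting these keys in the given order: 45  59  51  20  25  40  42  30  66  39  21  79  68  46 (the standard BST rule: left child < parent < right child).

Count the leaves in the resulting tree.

Insert 45: tree is empty, so 45 becomes the root.
Insert 59: 59 > 45 → go right. Place as right child of 45.
Insert 51: 51 > 45 → go right; 51 < 59 → go left. Place as left child of 59.
Insert 20: 20 < 45 → go left. Place as left child of 45.
Insert 25: 25 < 45 → go left; 25 > 20 → go right. Place as right child of 20.
Insert 40: 40 < 45 → go left; 40 > 20 → go right; 40 > 25 → go right. Place as right child of 25.
Insert 42: 42 < 45 → go left; 42 > 20 → go right; 42 > 25 → go right; 42 > 40 → go right. Place as right child of 40.
Insert 30: 30 < 45 → go left; 30 > 20 → go right; 30 > 25 → go right; 30 < 40 → go left. Place as left child of 40.
Insert 66: 66 > 45 → go right; 66 > 59 → go right. Place as right child of 59.
Insert 39: 39 < 45 → go left; 39 > 20 → go right; 39 > 25 → go right; 39 < 40 → go left; 39 > 30 → go right. Place as right child of 30.
Insert 21: 21 < 45 → go left; 21 > 20 → go right; 21 < 25 → go left. Place as left child of 25.
Insert 79: 79 > 45 → go right; 79 > 59 → go right; 79 > 66 → go right. Place as right child of 66.
Insert 68: 68 > 45 → go right; 68 > 59 → go right; 68 > 66 → go right; 68 < 79 → go left. Place as left child of 79.
Insert 46: 46 > 45 → go right; 46 < 59 → go left; 46 < 51 → go left. Place as left child of 51.

Leaves: 21, 39, 42, 46, 68 — 5 in total.

5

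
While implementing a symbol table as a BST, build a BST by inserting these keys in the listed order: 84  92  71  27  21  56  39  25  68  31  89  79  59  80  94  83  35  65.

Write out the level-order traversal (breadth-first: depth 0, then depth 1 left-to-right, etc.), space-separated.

84 71 92 27 79 89 94 21 56 80 25 39 68 83 31 59 35 65

Insert 84: tree is empty, so 84 becomes the root.
Insert 92: 92 > 84 → go right. Place as right child of 84.
Insert 71: 71 < 84 → go left. Place as left child of 84.
Insert 27: 27 < 84 → go left; 27 < 71 → go left. Place as left child of 71.
Insert 21: 21 < 84 → go left; 21 < 71 → go left; 21 < 27 → go left. Place as left child of 27.
Insert 56: 56 < 84 → go left; 56 < 71 → go left; 56 > 27 → go right. Place as right child of 27.
Insert 39: 39 < 84 → go left; 39 < 71 → go left; 39 > 27 → go right; 39 < 56 → go left. Place as left child of 56.
Insert 25: 25 < 84 → go left; 25 < 71 → go left; 25 < 27 → go left; 25 > 21 → go right. Place as right child of 21.
Insert 68: 68 < 84 → go left; 68 < 71 → go left; 68 > 27 → go right; 68 > 56 → go right. Place as right child of 56.
Insert 31: 31 < 84 → go left; 31 < 71 → go left; 31 > 27 → go right; 31 < 56 → go left; 31 < 39 → go left. Place as left child of 39.
Insert 89: 89 > 84 → go right; 89 < 92 → go left. Place as left child of 92.
Insert 79: 79 < 84 → go left; 79 > 71 → go right. Place as right child of 71.
Insert 59: 59 < 84 → go left; 59 < 71 → go left; 59 > 27 → go right; 59 > 56 → go right; 59 < 68 → go left. Place as left child of 68.
Insert 80: 80 < 84 → go left; 80 > 71 → go right; 80 > 79 → go right. Place as right child of 79.
Insert 94: 94 > 84 → go right; 94 > 92 → go right. Place as right child of 92.
Insert 83: 83 < 84 → go left; 83 > 71 → go right; 83 > 79 → go right; 83 > 80 → go right. Place as right child of 80.
Insert 35: 35 < 84 → go left; 35 < 71 → go left; 35 > 27 → go right; 35 < 56 → go left; 35 < 39 → go left; 35 > 31 → go right. Place as right child of 31.
Insert 65: 65 < 84 → go left; 65 < 71 → go left; 65 > 27 → go right; 65 > 56 → go right; 65 < 68 → go left; 65 > 59 → go right. Place as right child of 59.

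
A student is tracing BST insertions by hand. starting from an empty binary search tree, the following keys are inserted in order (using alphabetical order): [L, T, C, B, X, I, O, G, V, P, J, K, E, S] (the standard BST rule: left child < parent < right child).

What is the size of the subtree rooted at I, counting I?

Insert L: tree is empty, so L becomes the root.
Insert T: T > L → go right. Place as right child of L.
Insert C: C < L → go left. Place as left child of L.
Insert B: B < L → go left; B < C → go left. Place as left child of C.
Insert X: X > L → go right; X > T → go right. Place as right child of T.
Insert I: I < L → go left; I > C → go right. Place as right child of C.
Insert O: O > L → go right; O < T → go left. Place as left child of T.
Insert G: G < L → go left; G > C → go right; G < I → go left. Place as left child of I.
Insert V: V > L → go right; V > T → go right; V < X → go left. Place as left child of X.
Insert P: P > L → go right; P < T → go left; P > O → go right. Place as right child of O.
Insert J: J < L → go left; J > C → go right; J > I → go right. Place as right child of I.
Insert K: K < L → go left; K > C → go right; K > I → go right; K > J → go right. Place as right child of J.
Insert E: E < L → go left; E > C → go right; E < I → go left; E < G → go left. Place as left child of G.
Insert S: S > L → go right; S < T → go left; S > O → go right; S > P → go right. Place as right child of P.

Subtree rooted at I contains: I, G, E, J, K — 5 nodes.

5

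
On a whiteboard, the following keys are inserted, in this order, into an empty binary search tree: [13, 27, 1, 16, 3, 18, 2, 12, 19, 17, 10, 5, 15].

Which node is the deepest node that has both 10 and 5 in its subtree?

13: root
27: right child of 13 (depth 1)
1: left child of 13 (depth 1)
16: left child of 27 (depth 2)
3: right child of 1 (depth 2)
18: right child of 16 (depth 3)
2: left child of 3 (depth 3)
12: right child of 3 (depth 3)
19: right child of 18 (depth 4)
17: left child of 18 (depth 4)
10: left child of 12 (depth 4)
5: left child of 10 (depth 5)
15: left child of 16 (depth 3)

Path to 10: 13 → 1 → 3 → 12 → 10
Path to 5: 13 → 1 → 3 → 12 → 10 → 5
10 lies on both paths and is an ancestor of the other node.

10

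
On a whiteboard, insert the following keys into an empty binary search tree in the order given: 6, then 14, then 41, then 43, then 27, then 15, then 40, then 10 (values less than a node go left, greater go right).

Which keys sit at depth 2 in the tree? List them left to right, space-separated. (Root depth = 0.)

Insert 6: tree is empty, so 6 becomes the root.
Insert 14: 14 > 6 → go right. Place as right child of 6.
Insert 41: 41 > 6 → go right; 41 > 14 → go right. Place as right child of 14.
Insert 43: 43 > 6 → go right; 43 > 14 → go right; 43 > 41 → go right. Place as right child of 41.
Insert 27: 27 > 6 → go right; 27 > 14 → go right; 27 < 41 → go left. Place as left child of 41.
Insert 15: 15 > 6 → go right; 15 > 14 → go right; 15 < 41 → go left; 15 < 27 → go left. Place as left child of 27.
Insert 40: 40 > 6 → go right; 40 > 14 → go right; 40 < 41 → go left; 40 > 27 → go right. Place as right child of 27.
Insert 10: 10 > 6 → go right; 10 < 14 → go left. Place as left child of 14.

10 41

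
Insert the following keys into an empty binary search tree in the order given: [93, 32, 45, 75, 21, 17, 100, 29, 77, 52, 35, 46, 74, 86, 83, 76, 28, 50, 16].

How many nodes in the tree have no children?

8

Resulting structure (node: left, right):
  93: L=32, R=100
  32: L=21, R=45
  45: L=35, R=75
  75: L=52, R=77
  21: L=17, R=29
  17: L=16, R=–
  100: L=–, R=–
  29: L=28, R=–
  77: L=76, R=86
  52: L=46, R=74
  35: L=–, R=–
  46: L=–, R=50
  74: L=–, R=–
  86: L=83, R=–
  83: L=–, R=–
  76: L=–, R=–
  28: L=–, R=–
  50: L=–, R=–
  16: L=–, R=–

Leaves: 16, 28, 35, 50, 74, 76, 83, 100 — 8 in total.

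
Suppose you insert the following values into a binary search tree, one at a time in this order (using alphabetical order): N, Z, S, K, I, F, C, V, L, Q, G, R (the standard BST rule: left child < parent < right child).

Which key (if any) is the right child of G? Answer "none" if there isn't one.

none

Insert N: tree is empty, so N becomes the root.
Insert Z: Z > N → go right. Place as right child of N.
Insert S: S > N → go right; S < Z → go left. Place as left child of Z.
Insert K: K < N → go left. Place as left child of N.
Insert I: I < N → go left; I < K → go left. Place as left child of K.
Insert F: F < N → go left; F < K → go left; F < I → go left. Place as left child of I.
Insert C: C < N → go left; C < K → go left; C < I → go left; C < F → go left. Place as left child of F.
Insert V: V > N → go right; V < Z → go left; V > S → go right. Place as right child of S.
Insert L: L < N → go left; L > K → go right. Place as right child of K.
Insert Q: Q > N → go right; Q < Z → go left; Q < S → go left. Place as left child of S.
Insert G: G < N → go left; G < K → go left; G < I → go left; G > F → go right. Place as right child of F.
Insert R: R > N → go right; R < Z → go left; R < S → go left; R > Q → go right. Place as right child of Q.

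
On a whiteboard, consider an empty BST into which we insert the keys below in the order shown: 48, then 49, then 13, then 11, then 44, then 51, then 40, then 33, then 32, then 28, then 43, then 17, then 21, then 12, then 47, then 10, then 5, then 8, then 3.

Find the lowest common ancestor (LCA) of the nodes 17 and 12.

Resulting structure (node: left, right):
  48: L=13, R=49
  49: L=–, R=51
  13: L=11, R=44
  11: L=10, R=12
  44: L=40, R=47
  51: L=–, R=–
  40: L=33, R=43
  33: L=32, R=–
  32: L=28, R=–
  28: L=17, R=–
  43: L=–, R=–
  17: L=–, R=21
  21: L=–, R=–
  12: L=–, R=–
  47: L=–, R=–
  10: L=5, R=–
  5: L=3, R=8
  8: L=–, R=–
  3: L=–, R=–

Path to 17: 48 → 13 → 44 → 40 → 33 → 32 → 28 → 17
Path to 12: 48 → 13 → 11 → 12
The paths share a prefix ending at 13, then split left and right.

13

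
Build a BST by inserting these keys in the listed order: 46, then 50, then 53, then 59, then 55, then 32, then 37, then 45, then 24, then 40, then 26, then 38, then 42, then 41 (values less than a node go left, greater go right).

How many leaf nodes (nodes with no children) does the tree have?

4

46: root
50: right child of 46 (depth 1)
53: right child of 50 (depth 2)
59: right child of 53 (depth 3)
55: left child of 59 (depth 4)
32: left child of 46 (depth 1)
37: right child of 32 (depth 2)
45: right child of 37 (depth 3)
24: left child of 32 (depth 2)
40: left child of 45 (depth 4)
26: right child of 24 (depth 3)
38: left child of 40 (depth 5)
42: right child of 40 (depth 5)
41: left child of 42 (depth 6)

Leaves: 26, 38, 41, 55 — 4 in total.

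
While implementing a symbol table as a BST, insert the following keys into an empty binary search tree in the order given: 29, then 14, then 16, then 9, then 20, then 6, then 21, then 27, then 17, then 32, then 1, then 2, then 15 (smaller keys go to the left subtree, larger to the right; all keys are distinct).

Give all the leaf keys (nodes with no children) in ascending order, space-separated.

2 15 17 27 32

29: root
14: left child of 29 (depth 1)
16: right child of 14 (depth 2)
9: left child of 14 (depth 2)
20: right child of 16 (depth 3)
6: left child of 9 (depth 3)
21: right child of 20 (depth 4)
27: right child of 21 (depth 5)
17: left child of 20 (depth 4)
32: right child of 29 (depth 1)
1: left child of 6 (depth 4)
2: right child of 1 (depth 5)
15: left child of 16 (depth 3)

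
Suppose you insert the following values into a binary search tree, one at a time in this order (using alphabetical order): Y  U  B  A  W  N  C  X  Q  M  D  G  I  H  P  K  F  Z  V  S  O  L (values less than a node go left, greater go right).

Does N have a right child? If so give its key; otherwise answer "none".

Q

Y: root
U: left child of Y (depth 1)
B: left child of U (depth 2)
A: left child of B (depth 3)
W: right child of U (depth 2)
N: right child of B (depth 3)
C: left child of N (depth 4)
X: right child of W (depth 3)
Q: right child of N (depth 4)
M: right child of C (depth 5)
D: left child of M (depth 6)
G: right child of D (depth 7)
I: right child of G (depth 8)
H: left child of I (depth 9)
P: left child of Q (depth 5)
K: right child of I (depth 9)
F: left child of G (depth 8)
Z: right child of Y (depth 1)
V: left child of W (depth 3)
S: right child of Q (depth 5)
O: left child of P (depth 6)
L: right child of K (depth 10)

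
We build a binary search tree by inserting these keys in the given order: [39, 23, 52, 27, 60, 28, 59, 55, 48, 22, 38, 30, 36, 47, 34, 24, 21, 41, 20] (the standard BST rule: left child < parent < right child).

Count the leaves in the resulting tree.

Resulting structure (node: left, right):
  39: L=23, R=52
  23: L=22, R=27
  52: L=48, R=60
  27: L=24, R=28
  60: L=59, R=–
  28: L=–, R=38
  59: L=55, R=–
  55: L=–, R=–
  48: L=47, R=–
  22: L=21, R=–
  38: L=30, R=–
  30: L=–, R=36
  36: L=34, R=–
  47: L=41, R=–
  34: L=–, R=–
  24: L=–, R=–
  21: L=20, R=–
  41: L=–, R=–
  20: L=–, R=–

Leaves: 20, 24, 34, 41, 55 — 5 in total.

5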